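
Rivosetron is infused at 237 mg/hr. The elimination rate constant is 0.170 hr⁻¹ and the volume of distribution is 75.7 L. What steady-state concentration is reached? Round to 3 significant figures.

18.4 µg/mL

CL = k · V = 0.170 × 75.7 = 12.87 L/hr
Css = rate / CL = 237 / 12.87 ≈ 18.4 µg/mL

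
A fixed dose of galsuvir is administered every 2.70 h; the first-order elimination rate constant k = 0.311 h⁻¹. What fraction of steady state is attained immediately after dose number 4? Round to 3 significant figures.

f_n = 1 − e^(−nkτ) = 1 − e^(−4 × 0.3110 × 2.70) = 1 − e^(−3.359) = 1 − 0.03478 ≈ 0.965

0.965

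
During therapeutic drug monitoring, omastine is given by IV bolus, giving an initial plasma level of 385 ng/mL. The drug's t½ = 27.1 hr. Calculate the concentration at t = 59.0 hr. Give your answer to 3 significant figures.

k = ln 2 / 27.1 = 0.02558 hr⁻¹
C(t) = C₀ e^(−kt) = 385 × e^(−0.02558 × 59.0) = 385 × e^(−1.509) = 385 × 0.2211 ≈ 85.1 ng/mL

85.1 ng/mL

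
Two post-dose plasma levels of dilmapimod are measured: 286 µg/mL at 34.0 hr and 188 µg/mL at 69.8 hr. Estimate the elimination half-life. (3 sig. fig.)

59.1 hours

k = ln(C₁/C₂) / (t₂ − t₁) = ln(286/188) / (69.8 − 34.0)
  = 0.4195 / 35.80 = 0.01172 hr⁻¹
t½ = ln 2 / k = ln 2 / 0.01172 ≈ 59.1 hours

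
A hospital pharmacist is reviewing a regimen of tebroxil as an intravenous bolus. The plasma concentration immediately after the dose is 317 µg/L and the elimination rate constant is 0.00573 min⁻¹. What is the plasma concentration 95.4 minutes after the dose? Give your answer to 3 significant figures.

184 µg/L

C(t) = C₀ e^(−kt) = 317 × e^(−0.005730 × 95.4) = 317 × e^(−0.5466) = 317 × 0.5789 ≈ 184 µg/L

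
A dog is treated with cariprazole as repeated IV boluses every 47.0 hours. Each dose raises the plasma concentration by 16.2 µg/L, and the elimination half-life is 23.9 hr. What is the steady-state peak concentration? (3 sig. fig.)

21.8 µg/L

k = ln 2 / 23.9 = 0.02900 hr⁻¹
Fraction remaining after one interval: e^(−kτ) = e^(−0.02900 × 47.0) = 0.2559
R = 1 / (1 − 0.2559) = 1.344
Css,max = 16.2 × 1.344 ≈ 21.8 µg/L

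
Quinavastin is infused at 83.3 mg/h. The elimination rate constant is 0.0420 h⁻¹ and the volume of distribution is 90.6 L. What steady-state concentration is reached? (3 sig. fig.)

21.9 mg/L

CL = k · V = 0.0420 × 90.6 = 3.805 L/h
Css = rate / CL = 83.3 / 3.805 ≈ 21.9 mg/L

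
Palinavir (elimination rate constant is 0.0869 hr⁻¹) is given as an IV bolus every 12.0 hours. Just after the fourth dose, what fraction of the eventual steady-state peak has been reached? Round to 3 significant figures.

0.985

f_n = 1 − e^(−nkτ) = 1 − e^(−4 × 0.08690 × 12.0) = 1 − e^(−4.171) = 1 − 0.01543 ≈ 0.985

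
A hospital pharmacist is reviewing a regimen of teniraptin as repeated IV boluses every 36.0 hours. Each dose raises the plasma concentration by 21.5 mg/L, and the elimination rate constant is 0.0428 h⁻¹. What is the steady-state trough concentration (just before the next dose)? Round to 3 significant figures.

5.86 mg/L

Fraction remaining after one interval: e^(−kτ) = e^(−0.04280 × 36.0) = 0.2142
R = 1 / (1 − 0.2142) = 1.273
Css,max = 21.5 × 1.273 = 27.36 mg/L
Css,min = Css,max × e^(−kτ) = 27.36 × 0.2142 ≈ 5.86 mg/L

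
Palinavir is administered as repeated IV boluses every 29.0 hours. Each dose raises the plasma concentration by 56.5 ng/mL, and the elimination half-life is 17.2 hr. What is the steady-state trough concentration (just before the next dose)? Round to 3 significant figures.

25.5 ng/mL

k = ln 2 / 17.2 = 0.04030 hr⁻¹
Fraction remaining after one interval: e^(−kτ) = e^(−0.04030 × 29.0) = 0.3108
R = 1 / (1 − 0.3108) = 1.451
Css,max = 56.5 × 1.451 = 81.98 ng/mL
Css,min = Css,max × e^(−kτ) = 81.98 × 0.3108 ≈ 25.5 ng/mL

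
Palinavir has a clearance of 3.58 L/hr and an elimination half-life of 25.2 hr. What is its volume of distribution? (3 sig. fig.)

130 L

k = ln 2 / t½ = ln 2 / 25.2 = 0.02751 hr⁻¹
V = CL / k = 3.58 / 0.02751 ≈ 130 L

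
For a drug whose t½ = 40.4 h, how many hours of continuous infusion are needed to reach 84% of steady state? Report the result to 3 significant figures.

k = ln 2 / 40.4 = 0.01716 h⁻¹
f = 1 − e^(−kt)  ⇒  t = −ln(1 − f) / k
t = −ln(1 − 0.84) / 0.01716 = 1.833 / 0.01716 ≈ 107 hours

107 hours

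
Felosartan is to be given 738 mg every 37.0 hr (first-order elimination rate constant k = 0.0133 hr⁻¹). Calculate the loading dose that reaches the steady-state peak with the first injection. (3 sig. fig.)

1900 mg

Accumulation ratio R = 1 / (1 − e^(−kτ)) = 1 / (1 − e^(−0.01330×37.0)) = 1 / (1 − 0.6113) = 2.573
Loading dose = maintenance dose × R = 738 × 2.573 ≈ 1900 mg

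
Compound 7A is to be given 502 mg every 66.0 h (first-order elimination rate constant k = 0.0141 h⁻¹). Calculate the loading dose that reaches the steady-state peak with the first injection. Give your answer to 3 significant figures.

Accumulation ratio R = 1 / (1 − e^(−kτ)) = 1 / (1 − e^(−0.01410×66.0)) = 1 / (1 − 0.3943) = 1.651
Loading dose = maintenance dose × R = 502 × 1.651 ≈ 829 mg

829 mg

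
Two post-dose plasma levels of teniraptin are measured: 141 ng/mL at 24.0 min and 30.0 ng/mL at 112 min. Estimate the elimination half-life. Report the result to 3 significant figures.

k = ln(C₁/C₂) / (t₂ − t₁) = ln(141/30.0) / (112 − 24.0)
  = 1.548 / 88.00 = 0.01759 min⁻¹
t½ = ln 2 / k = ln 2 / 0.01759 ≈ 39.4 minutes

39.4 minutes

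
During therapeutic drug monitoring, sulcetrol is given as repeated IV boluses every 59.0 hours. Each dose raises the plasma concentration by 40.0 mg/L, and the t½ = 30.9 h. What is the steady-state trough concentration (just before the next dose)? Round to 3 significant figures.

14.5 mg/L

k = ln 2 / 30.9 = 0.02243 h⁻¹
Fraction remaining after one interval: e^(−kτ) = e^(−0.02243 × 59.0) = 0.2662
R = 1 / (1 − 0.2662) = 1.363
Css,max = 40.0 × 1.363 = 54.51 mg/L
Css,min = Css,max × e^(−kτ) = 54.51 × 0.2662 ≈ 14.5 mg/L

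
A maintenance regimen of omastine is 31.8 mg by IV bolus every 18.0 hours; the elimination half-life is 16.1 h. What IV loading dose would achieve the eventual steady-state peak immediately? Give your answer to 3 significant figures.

59.0 mg

k = ln 2 / 16.1 = 0.04305 h⁻¹
Accumulation ratio R = 1 / (1 − e^(−kτ)) = 1 / (1 − e^(−0.04305×18.0)) = 1 / (1 − 0.4607) = 1.854
Loading dose = maintenance dose × R = 31.8 × 1.854 ≈ 59.0 mg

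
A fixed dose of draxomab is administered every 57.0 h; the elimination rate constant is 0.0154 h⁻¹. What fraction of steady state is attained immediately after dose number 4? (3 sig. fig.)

0.970

f_n = 1 − e^(−nkτ) = 1 − e^(−4 × 0.01540 × 57.0) = 1 − e^(−3.511) = 1 − 0.02986 ≈ 0.970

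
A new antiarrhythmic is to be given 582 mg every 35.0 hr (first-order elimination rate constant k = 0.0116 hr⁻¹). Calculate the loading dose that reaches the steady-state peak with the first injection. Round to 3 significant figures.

1740 mg

Accumulation ratio R = 1 / (1 − e^(−kτ)) = 1 / (1 − e^(−0.01160×35.0)) = 1 / (1 − 0.6663) = 2.997
Loading dose = maintenance dose × R = 582 × 2.997 ≈ 1740 mg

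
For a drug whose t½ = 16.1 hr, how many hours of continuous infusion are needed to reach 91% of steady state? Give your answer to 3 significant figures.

55.9 hours

k = ln 2 / 16.1 = 0.04305 hr⁻¹
f = 1 − e^(−kt)  ⇒  t = −ln(1 − f) / k
t = −ln(1 − 0.91) / 0.04305 = 2.408 / 0.04305 ≈ 55.9 hours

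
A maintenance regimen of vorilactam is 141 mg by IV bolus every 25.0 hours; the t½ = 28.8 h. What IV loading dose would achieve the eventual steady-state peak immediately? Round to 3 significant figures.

k = ln 2 / 28.8 = 0.02407 h⁻¹
Accumulation ratio R = 1 / (1 − e^(−kτ)) = 1 / (1 − e^(−0.02407×25.0)) = 1 / (1 − 0.5479) = 2.212
Loading dose = maintenance dose × R = 141 × 2.212 ≈ 312 mg

312 mg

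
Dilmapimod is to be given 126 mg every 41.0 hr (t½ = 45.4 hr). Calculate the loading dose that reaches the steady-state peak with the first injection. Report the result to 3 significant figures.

k = ln 2 / 45.4 = 0.01527 hr⁻¹
Accumulation ratio R = 1 / (1 − e^(−kτ)) = 1 / (1 − e^(−0.01527×41.0)) = 1 / (1 − 0.5347) = 2.149
Loading dose = maintenance dose × R = 126 × 2.149 ≈ 271 mg

271 mg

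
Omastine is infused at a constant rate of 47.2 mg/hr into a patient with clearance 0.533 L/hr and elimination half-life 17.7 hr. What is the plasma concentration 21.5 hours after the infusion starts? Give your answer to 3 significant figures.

Css = rate / CL = 47.2 / 0.533 = 88.56 µg/mL
k = ln 2 / 17.7 = 0.03916 hr⁻¹
C(t) = Css (1 − e^(−kt)) = 88.56 × (1 − e^(−0.8420)) = 88.56 × 0.5691 ≈ 50.4 µg/mL

50.4 µg/mL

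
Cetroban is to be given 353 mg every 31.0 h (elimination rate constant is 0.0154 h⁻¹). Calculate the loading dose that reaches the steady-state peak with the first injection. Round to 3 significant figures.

930 mg

Accumulation ratio R = 1 / (1 − e^(−kτ)) = 1 / (1 − e^(−0.01540×31.0)) = 1 / (1 − 0.6204) = 2.634
Loading dose = maintenance dose × R = 353 × 2.634 ≈ 930 mg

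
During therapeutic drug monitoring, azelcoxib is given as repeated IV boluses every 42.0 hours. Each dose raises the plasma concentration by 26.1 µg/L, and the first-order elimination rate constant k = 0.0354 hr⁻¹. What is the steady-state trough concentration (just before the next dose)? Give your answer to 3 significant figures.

7.63 µg/L

Fraction remaining after one interval: e^(−kτ) = e^(−0.03540 × 42.0) = 0.2261
R = 1 / (1 − 0.2261) = 1.292
Css,max = 26.1 × 1.292 = 33.73 µg/L
Css,min = Css,max × e^(−kτ) = 33.73 × 0.2261 ≈ 7.63 µg/L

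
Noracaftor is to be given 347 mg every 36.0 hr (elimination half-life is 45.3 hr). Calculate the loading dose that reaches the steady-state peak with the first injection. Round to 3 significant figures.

819 mg

k = ln 2 / 45.3 = 0.01530 hr⁻¹
Accumulation ratio R = 1 / (1 − e^(−kτ)) = 1 / (1 − e^(−0.01530×36.0)) = 1 / (1 − 0.5765) = 2.361
Loading dose = maintenance dose × R = 347 × 2.361 ≈ 819 mg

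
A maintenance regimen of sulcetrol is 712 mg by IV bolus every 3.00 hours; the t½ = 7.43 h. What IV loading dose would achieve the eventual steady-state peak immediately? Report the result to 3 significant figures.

2920 mg

k = ln 2 / 7.43 = 0.09329 h⁻¹
Accumulation ratio R = 1 / (1 − e^(−kτ)) = 1 / (1 − e^(−0.09329×3.00)) = 1 / (1 − 0.7559) = 4.096
Loading dose = maintenance dose × R = 712 × 4.096 ≈ 2920 mg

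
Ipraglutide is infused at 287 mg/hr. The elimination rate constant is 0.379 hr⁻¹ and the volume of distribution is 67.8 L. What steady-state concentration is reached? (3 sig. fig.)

CL = k · V = 0.379 × 67.8 = 25.70 L/hr
Css = rate / CL = 287 / 25.70 ≈ 11.2 mg/L

11.2 mg/L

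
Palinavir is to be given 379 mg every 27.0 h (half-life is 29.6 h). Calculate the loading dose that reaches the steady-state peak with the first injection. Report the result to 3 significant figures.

k = ln 2 / 29.6 = 0.02342 h⁻¹
Accumulation ratio R = 1 / (1 − e^(−kτ)) = 1 / (1 − e^(−0.02342×27.0)) = 1 / (1 − 0.5314) = 2.134
Loading dose = maintenance dose × R = 379 × 2.134 ≈ 809 mg

809 mg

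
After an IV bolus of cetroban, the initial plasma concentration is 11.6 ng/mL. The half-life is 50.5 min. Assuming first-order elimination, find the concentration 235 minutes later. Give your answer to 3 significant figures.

0.461 ng/mL

k = ln 2 / 50.5 = 0.01373 min⁻¹
C(t) = C₀ e^(−kt) = 11.6 × e^(−0.01373 × 235) = 11.6 × e^(−3.226) = 11.6 × 0.03973 ≈ 0.461 ng/mL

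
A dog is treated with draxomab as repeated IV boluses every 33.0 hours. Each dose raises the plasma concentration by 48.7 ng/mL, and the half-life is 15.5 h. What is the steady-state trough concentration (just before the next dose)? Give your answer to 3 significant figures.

14.4 ng/mL

k = ln 2 / 15.5 = 0.04472 h⁻¹
Fraction remaining after one interval: e^(−kτ) = e^(−0.04472 × 33.0) = 0.2286
R = 1 / (1 − 0.2286) = 1.296
Css,max = 48.7 × 1.296 = 63.13 ng/mL
Css,min = Css,max × e^(−kτ) = 63.13 × 0.2286 ≈ 14.4 ng/mL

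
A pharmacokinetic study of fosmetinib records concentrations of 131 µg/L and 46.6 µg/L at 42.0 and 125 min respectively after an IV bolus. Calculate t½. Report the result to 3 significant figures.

k = ln(C₁/C₂) / (t₂ − t₁) = ln(131/46.6) / (125 − 42.0)
  = 1.034 / 83.00 = 0.01245 min⁻¹
t½ = ln 2 / k = ln 2 / 0.01245 ≈ 55.7 minutes

55.7 minutes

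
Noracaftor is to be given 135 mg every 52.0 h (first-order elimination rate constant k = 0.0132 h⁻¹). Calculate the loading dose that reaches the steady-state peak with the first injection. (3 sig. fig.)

Accumulation ratio R = 1 / (1 − e^(−kτ)) = 1 / (1 − e^(−0.01320×52.0)) = 1 / (1 − 0.5034) = 2.014
Loading dose = maintenance dose × R = 135 × 2.014 ≈ 272 mg

272 mg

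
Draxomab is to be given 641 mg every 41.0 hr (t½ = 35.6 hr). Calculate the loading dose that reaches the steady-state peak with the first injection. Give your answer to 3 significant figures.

k = ln 2 / 35.6 = 0.01947 hr⁻¹
Accumulation ratio R = 1 / (1 − e^(−kτ)) = 1 / (1 − e^(−0.01947×41.0)) = 1 / (1 − 0.4501) = 1.819
Loading dose = maintenance dose × R = 641 × 1.819 ≈ 1170 mg

1170 mg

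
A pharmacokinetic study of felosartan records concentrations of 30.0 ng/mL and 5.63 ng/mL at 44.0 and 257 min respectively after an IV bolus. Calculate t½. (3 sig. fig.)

88.2 minutes

k = ln(C₁/C₂) / (t₂ − t₁) = ln(30.0/5.63) / (257 − 44.0)
  = 1.673 / 213.0 = 0.007855 min⁻¹
t½ = ln 2 / k = ln 2 / 0.007855 ≈ 88.2 minutes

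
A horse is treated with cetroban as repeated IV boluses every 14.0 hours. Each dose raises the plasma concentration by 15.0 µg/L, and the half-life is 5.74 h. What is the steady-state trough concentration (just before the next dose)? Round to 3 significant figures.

3.39 µg/L

k = ln 2 / 5.74 = 0.1208 h⁻¹
Fraction remaining after one interval: e^(−kτ) = e^(−0.1208 × 14.0) = 0.1844
R = 1 / (1 − 0.1844) = 1.226
Css,max = 15.0 × 1.226 = 18.39 µg/L
Css,min = Css,max × e^(−kτ) = 18.39 × 0.1844 ≈ 3.39 µg/L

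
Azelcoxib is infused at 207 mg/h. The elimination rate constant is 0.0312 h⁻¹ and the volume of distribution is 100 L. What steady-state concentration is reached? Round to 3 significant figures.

66.3 µg/mL

CL = k · V = 0.0312 × 100 = 3.120 L/h
Css = rate / CL = 207 / 3.120 ≈ 66.3 µg/mL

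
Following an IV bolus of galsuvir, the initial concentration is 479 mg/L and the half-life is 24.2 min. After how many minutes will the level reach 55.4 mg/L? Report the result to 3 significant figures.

k = ln 2 / 24.2 = 0.02864 min⁻¹
C(t) = C₀ e^(−kt)  ⇒  t = ln(C₀/C) / k
t = ln(479/55.4) / 0.02864 = 2.157 / 0.02864 ≈ 75.3 minutes

75.3 minutes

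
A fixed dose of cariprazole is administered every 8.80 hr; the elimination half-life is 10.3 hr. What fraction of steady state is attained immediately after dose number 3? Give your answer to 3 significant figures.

0.831

k = ln 2 / 10.3 = 0.06730 hr⁻¹
f_n = 1 − e^(−nkτ) = 1 − e^(−3 × 0.06730 × 8.80) = 1 − e^(−1.777) = 1 − 0.1692 ≈ 0.831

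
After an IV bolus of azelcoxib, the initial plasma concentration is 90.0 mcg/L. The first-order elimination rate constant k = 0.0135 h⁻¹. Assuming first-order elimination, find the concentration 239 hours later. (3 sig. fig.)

C(t) = C₀ e^(−kt) = 90.0 × e^(−0.01350 × 239) = 90.0 × e^(−3.227) = 90.0 × 0.03970 ≈ 3.57 mcg/L

3.57 mcg/L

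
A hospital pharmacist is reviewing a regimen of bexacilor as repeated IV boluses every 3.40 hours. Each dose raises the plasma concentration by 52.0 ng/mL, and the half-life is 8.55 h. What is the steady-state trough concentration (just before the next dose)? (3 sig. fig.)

k = ln 2 / 8.55 = 0.08107 h⁻¹
Fraction remaining after one interval: e^(−kτ) = e^(−0.08107 × 3.40) = 0.7591
R = 1 / (1 − 0.7591) = 4.151
Css,max = 52.0 × 4.151 = 215.8 ng/mL
Css,min = Css,max × e^(−kτ) = 215.8 × 0.7591 ≈ 164 ng/mL

164 ng/mL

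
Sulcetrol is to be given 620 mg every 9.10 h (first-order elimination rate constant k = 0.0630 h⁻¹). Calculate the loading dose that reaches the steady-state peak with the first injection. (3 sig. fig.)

Accumulation ratio R = 1 / (1 − e^(−kτ)) = 1 / (1 − e^(−0.06300×9.10)) = 1 / (1 − 0.5637) = 2.292
Loading dose = maintenance dose × R = 620 × 2.292 ≈ 1420 mg

1420 mg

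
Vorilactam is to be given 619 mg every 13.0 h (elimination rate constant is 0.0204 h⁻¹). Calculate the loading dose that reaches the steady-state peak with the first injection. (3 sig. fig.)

2660 mg

Accumulation ratio R = 1 / (1 − e^(−kτ)) = 1 / (1 − e^(−0.02040×13.0)) = 1 / (1 − 0.7671) = 4.293
Loading dose = maintenance dose × R = 619 × 4.293 ≈ 2660 mg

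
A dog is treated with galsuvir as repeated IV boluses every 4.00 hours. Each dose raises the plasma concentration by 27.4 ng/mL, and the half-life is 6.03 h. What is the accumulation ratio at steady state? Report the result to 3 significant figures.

2.71

k = ln 2 / 6.03 = 0.1149 h⁻¹
Fraction remaining after one interval: e^(−kτ) = e^(−0.1149 × 4.00) = 0.6314
R = 1 / (1 − 0.6314) = 1 / 0.3686 ≈ 2.71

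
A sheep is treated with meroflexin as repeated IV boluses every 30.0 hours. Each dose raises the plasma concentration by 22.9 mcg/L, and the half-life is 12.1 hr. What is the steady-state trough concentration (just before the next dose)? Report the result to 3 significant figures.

5.00 mcg/L

k = ln 2 / 12.1 = 0.05728 hr⁻¹
Fraction remaining after one interval: e^(−kτ) = e^(−0.05728 × 30.0) = 0.1793
R = 1 / (1 − 0.1793) = 1.219
Css,max = 22.9 × 1.219 = 27.90 mcg/L
Css,min = Css,max × e^(−kτ) = 27.90 × 0.1793 ≈ 5.00 mcg/L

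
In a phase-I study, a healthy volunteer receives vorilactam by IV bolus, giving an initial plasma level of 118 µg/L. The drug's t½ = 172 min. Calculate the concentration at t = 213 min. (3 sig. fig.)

50.0 µg/L

k = ln 2 / 172 = 0.004030 min⁻¹
C(t) = C₀ e^(−kt) = 118 × e^(−0.004030 × 213) = 118 × e^(−0.8584) = 118 × 0.4239 ≈ 50.0 µg/L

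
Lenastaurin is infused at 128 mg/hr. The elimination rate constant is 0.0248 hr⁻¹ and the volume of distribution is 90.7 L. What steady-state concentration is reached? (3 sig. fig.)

CL = k · V = 0.0248 × 90.7 = 2.249 L/hr
Css = rate / CL = 128 / 2.249 ≈ 56.9 mg/L

56.9 mg/L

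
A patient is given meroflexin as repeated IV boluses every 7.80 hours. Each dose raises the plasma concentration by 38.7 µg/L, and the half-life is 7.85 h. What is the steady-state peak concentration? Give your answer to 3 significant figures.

77.7 µg/L

k = ln 2 / 7.85 = 0.08830 h⁻¹
Fraction remaining after one interval: e^(−kτ) = e^(−0.08830 × 7.80) = 0.5022
R = 1 / (1 − 0.5022) = 2.009
Css,max = 38.7 × 2.009 ≈ 77.7 µg/L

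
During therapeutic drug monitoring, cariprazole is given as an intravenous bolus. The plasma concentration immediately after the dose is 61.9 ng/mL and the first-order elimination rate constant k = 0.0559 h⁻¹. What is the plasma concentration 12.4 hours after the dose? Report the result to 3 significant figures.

C(t) = C₀ e^(−kt) = 61.9 × e^(−0.05590 × 12.4) = 61.9 × e^(−0.6932) = 61.9 × 0.5000 ≈ 30.9 ng/mL

30.9 ng/mL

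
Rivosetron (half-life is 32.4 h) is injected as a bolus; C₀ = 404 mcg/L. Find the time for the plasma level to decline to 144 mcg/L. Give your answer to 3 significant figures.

k = ln 2 / 32.4 = 0.02139 h⁻¹
C(t) = C₀ e^(−kt)  ⇒  t = ln(C₀/C) / k
t = ln(404/144) / 0.02139 = 1.032 / 0.02139 ≈ 48.2 hours

48.2 hours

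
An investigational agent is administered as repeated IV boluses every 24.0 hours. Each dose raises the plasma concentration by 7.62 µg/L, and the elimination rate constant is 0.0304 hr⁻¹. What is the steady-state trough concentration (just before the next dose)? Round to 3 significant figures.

Fraction remaining after one interval: e^(−kτ) = e^(−0.03040 × 24.0) = 0.4821
R = 1 / (1 − 0.4821) = 1.931
Css,max = 7.62 × 1.931 = 14.71 µg/L
Css,min = Css,max × e^(−kτ) = 14.71 × 0.4821 ≈ 7.09 µg/L

7.09 µg/L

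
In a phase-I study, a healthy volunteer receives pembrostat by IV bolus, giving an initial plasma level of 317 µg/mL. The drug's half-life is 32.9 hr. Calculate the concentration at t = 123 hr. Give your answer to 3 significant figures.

k = ln 2 / 32.9 = 0.02107 hr⁻¹
C(t) = C₀ e^(−kt) = 317 × e^(−0.02107 × 123) = 317 × e^(−2.591) = 317 × 0.07491 ≈ 23.7 µg/mL

23.7 µg/mL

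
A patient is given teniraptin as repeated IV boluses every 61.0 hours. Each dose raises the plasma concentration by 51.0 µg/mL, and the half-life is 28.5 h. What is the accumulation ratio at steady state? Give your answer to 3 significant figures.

k = ln 2 / 28.5 = 0.02432 h⁻¹
Fraction remaining after one interval: e^(−kτ) = e^(−0.02432 × 61.0) = 0.2268
R = 1 / (1 − 0.2268) = 1 / 0.7732 ≈ 1.29

1.29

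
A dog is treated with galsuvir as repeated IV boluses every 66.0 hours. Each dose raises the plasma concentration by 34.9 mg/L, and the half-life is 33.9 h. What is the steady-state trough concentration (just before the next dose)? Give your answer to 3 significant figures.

12.2 mg/L

k = ln 2 / 33.9 = 0.02045 h⁻¹
Fraction remaining after one interval: e^(−kτ) = e^(−0.02045 × 66.0) = 0.2594
R = 1 / (1 − 0.2594) = 1.350
Css,max = 34.9 × 1.350 = 47.12 mg/L
Css,min = Css,max × e^(−kτ) = 47.12 × 0.2594 ≈ 12.2 mg/L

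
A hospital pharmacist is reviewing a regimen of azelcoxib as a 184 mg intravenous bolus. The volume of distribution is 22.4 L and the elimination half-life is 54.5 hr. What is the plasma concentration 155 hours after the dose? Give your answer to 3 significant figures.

C₀ = dose / V = 184 / 22.4 = 8.214 µg/mL
k = ln 2 / 54.5 = 0.01272 hr⁻¹
C(t) = C₀ e^(−kt) = 8.214 × e^(−0.01272 × 155) = 8.214 × e^(−1.971) = 8.214 × 0.1393 ≈ 1.14 µg/mL

1.14 µg/mL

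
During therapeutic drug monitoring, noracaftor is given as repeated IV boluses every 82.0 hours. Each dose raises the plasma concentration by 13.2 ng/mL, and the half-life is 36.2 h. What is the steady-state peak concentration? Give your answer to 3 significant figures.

k = ln 2 / 36.2 = 0.01915 h⁻¹
Fraction remaining after one interval: e^(−kτ) = e^(−0.01915 × 82.0) = 0.2080
R = 1 / (1 − 0.2080) = 1.263
Css,max = 13.2 × 1.263 ≈ 16.7 ng/mL

16.7 ng/mL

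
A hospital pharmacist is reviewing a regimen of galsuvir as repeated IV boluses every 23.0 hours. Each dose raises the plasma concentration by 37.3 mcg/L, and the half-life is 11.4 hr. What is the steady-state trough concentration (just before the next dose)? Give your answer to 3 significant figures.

12.2 mcg/L

k = ln 2 / 11.4 = 0.06080 hr⁻¹
Fraction remaining after one interval: e^(−kτ) = e^(−0.06080 × 23.0) = 0.2470
R = 1 / (1 − 0.2470) = 1.328
Css,max = 37.3 × 1.328 = 49.53 mcg/L
Css,min = Css,max × e^(−kτ) = 49.53 × 0.2470 ≈ 12.2 mcg/L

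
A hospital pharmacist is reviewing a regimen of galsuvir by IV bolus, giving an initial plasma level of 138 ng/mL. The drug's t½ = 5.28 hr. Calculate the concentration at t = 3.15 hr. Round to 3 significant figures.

k = ln 2 / 5.28 = 0.1313 hr⁻¹
3.15 hr is 0.5966 half-lives, so C = 138 × (1/2)^0.5966 = 138 × 0.6613 ≈ 91.3 ng/mL

91.3 ng/mL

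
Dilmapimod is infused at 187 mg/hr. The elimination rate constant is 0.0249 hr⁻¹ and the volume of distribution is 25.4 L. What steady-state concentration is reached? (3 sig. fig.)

296 µg/mL

CL = k · V = 0.0249 × 25.4 = 0.6325 L/hr
Css = rate / CL = 187 / 0.6325 ≈ 296 µg/mL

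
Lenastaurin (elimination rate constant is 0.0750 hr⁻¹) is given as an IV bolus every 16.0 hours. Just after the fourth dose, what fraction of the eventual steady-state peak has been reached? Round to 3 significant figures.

0.992

f_n = 1 − e^(−nkτ) = 1 − e^(−4 × 0.07500 × 16.0) = 1 − e^(−4.800) = 1 − 0.008230 ≈ 0.992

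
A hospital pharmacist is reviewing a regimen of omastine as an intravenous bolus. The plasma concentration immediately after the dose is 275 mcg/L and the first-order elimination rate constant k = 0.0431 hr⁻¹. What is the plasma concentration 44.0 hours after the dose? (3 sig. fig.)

C(t) = C₀ e^(−kt) = 275 × e^(−0.04310 × 44.0) = 275 × e^(−1.896) = 275 × 0.1501 ≈ 41.3 mcg/L

41.3 mcg/L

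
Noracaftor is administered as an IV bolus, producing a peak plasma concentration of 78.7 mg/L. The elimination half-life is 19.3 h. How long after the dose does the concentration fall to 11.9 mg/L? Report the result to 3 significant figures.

52.6 hours

k = ln 2 / 19.3 = 0.03591 h⁻¹
C(t) = C₀ e^(−kt)  ⇒  t = ln(C₀/C) / k
t = ln(78.7/11.9) / 0.03591 = 1.889 / 0.03591 ≈ 52.6 hours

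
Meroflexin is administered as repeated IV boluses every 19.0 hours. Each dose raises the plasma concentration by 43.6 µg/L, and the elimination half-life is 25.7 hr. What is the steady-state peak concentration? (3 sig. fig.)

109 µg/L

k = ln 2 / 25.7 = 0.02697 hr⁻¹
Fraction remaining after one interval: e^(−kτ) = e^(−0.02697 × 19.0) = 0.5990
R = 1 / (1 − 0.5990) = 2.494
Css,max = 43.6 × 2.494 ≈ 109 µg/L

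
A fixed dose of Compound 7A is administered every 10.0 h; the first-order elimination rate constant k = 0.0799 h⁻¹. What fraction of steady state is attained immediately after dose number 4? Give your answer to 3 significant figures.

0.959

f_n = 1 − e^(−nkτ) = 1 − e^(−4 × 0.07990 × 10.0) = 1 − e^(−3.196) = 1 − 0.04093 ≈ 0.959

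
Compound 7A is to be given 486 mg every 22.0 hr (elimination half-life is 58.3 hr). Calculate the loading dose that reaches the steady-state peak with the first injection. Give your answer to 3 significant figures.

2110 mg

k = ln 2 / 58.3 = 0.01189 hr⁻¹
Accumulation ratio R = 1 / (1 − e^(−kτ)) = 1 / (1 − e^(−0.01189×22.0)) = 1 / (1 − 0.7698) = 4.345
Loading dose = maintenance dose × R = 486 × 4.345 ≈ 2110 mg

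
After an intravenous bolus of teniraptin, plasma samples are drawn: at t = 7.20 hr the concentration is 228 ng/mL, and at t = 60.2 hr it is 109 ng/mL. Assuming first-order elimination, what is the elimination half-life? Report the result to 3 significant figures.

49.8 hours

k = ln(C₁/C₂) / (t₂ − t₁) = ln(228/109) / (60.2 − 7.20)
  = 0.7380 / 53.00 = 0.01392 hr⁻¹
t½ = ln 2 / k = ln 2 / 0.01392 ≈ 49.8 hours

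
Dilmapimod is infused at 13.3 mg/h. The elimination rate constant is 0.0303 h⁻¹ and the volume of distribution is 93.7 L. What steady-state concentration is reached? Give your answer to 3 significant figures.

CL = k · V = 0.0303 × 93.7 = 2.839 L/h
Css = rate / CL = 13.3 / 2.839 ≈ 4.68 µg/mL

4.68 µg/mL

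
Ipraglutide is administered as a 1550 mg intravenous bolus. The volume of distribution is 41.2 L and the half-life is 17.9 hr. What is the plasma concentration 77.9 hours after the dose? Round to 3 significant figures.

C₀ = dose / V = 1550 / 41.2 = 37.62 µg/mL
k = ln 2 / 17.9 = 0.03872 hr⁻¹
C(t) = C₀ e^(−kt) = 37.62 × e^(−0.03872 × 77.9) = 37.62 × e^(−3.017) = 37.62 × 0.04897 ≈ 1.84 µg/mL

1.84 µg/mL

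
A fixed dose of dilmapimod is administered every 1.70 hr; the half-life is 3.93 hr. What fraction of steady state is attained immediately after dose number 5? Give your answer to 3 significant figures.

k = ln 2 / 3.93 = 0.1764 hr⁻¹
f_n = 1 − e^(−nkτ) = 1 − e^(−5 × 0.1764 × 1.70) = 1 − e^(−1.499) = 1 − 0.2233 ≈ 0.777

0.777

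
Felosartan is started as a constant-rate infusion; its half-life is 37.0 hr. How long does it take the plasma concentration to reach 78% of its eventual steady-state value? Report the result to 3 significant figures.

80.8 hours

k = ln 2 / 37.0 = 0.01873 hr⁻¹
f = 1 − e^(−kt)  ⇒  t = −ln(1 − f) / k
t = −ln(1 − 0.78) / 0.01873 = 1.514 / 0.01873 ≈ 80.8 hours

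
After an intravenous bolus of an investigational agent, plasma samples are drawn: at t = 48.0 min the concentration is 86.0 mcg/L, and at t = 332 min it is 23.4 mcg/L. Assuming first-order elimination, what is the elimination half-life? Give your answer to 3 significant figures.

151 minutes

k = ln(C₁/C₂) / (t₂ − t₁) = ln(86.0/23.4) / (332 − 48.0)
  = 1.302 / 284.0 = 0.004583 min⁻¹
t½ = ln 2 / k = ln 2 / 0.004583 ≈ 151 minutes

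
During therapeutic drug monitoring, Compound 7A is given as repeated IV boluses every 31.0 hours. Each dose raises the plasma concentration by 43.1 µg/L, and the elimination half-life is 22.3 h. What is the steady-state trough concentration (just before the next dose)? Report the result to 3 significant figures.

k = ln 2 / 22.3 = 0.03108 h⁻¹
Fraction remaining after one interval: e^(−kτ) = e^(−0.03108 × 31.0) = 0.3815
R = 1 / (1 − 0.3815) = 1.617
Css,max = 43.1 × 1.617 = 69.69 µg/L
Css,min = Css,max × e^(−kτ) = 69.69 × 0.3815 ≈ 26.6 µg/L

26.6 µg/L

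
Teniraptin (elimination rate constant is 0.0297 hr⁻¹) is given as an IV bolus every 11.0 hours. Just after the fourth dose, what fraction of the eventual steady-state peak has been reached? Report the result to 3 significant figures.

0.729

f_n = 1 − e^(−nkτ) = 1 − e^(−4 × 0.02970 × 11.0) = 1 − e^(−1.307) = 1 − 0.2707 ≈ 0.729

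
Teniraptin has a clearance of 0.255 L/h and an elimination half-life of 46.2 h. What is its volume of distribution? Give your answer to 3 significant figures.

k = ln 2 / t½ = ln 2 / 46.2 = 0.01500 h⁻¹
V = CL / k = 0.255 / 0.01500 ≈ 17.0 L

17.0 L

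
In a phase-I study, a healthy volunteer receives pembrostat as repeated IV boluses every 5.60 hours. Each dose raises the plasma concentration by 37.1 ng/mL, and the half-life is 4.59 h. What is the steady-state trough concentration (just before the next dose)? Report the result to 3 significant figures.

27.9 ng/mL

k = ln 2 / 4.59 = 0.1510 h⁻¹
Fraction remaining after one interval: e^(−kτ) = e^(−0.1510 × 5.60) = 0.4293
R = 1 / (1 − 0.4293) = 1.752
Css,max = 37.1 × 1.752 = 65.00 ng/mL
Css,min = Css,max × e^(−kτ) = 65.00 × 0.4293 ≈ 27.9 ng/mL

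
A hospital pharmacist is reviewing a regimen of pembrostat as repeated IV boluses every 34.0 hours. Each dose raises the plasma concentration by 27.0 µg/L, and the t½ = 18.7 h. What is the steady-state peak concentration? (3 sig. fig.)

k = ln 2 / 18.7 = 0.03707 h⁻¹
Fraction remaining after one interval: e^(−kτ) = e^(−0.03707 × 34.0) = 0.2836
R = 1 / (1 − 0.2836) = 1.396
Css,max = 27.0 × 1.396 ≈ 37.7 µg/L

37.7 µg/L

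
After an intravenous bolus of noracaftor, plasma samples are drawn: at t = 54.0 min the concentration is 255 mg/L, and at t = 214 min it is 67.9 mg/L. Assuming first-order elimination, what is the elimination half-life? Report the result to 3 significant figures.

k = ln(C₁/C₂) / (t₂ − t₁) = ln(255/67.9) / (214 − 54.0)
  = 1.323 / 160.0 = 0.008270 min⁻¹
t½ = ln 2 / k = ln 2 / 0.008270 ≈ 83.8 minutes

83.8 minutes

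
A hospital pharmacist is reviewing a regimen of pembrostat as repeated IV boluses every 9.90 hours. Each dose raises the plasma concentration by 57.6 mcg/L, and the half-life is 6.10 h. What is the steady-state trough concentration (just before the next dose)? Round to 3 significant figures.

27.7 mcg/L

k = ln 2 / 6.10 = 0.1136 h⁻¹
Fraction remaining after one interval: e^(−kτ) = e^(−0.1136 × 9.90) = 0.3247
R = 1 / (1 − 0.3247) = 1.481
Css,max = 57.6 × 1.481 = 85.29 mcg/L
Css,min = Css,max × e^(−kτ) = 85.29 × 0.3247 ≈ 27.7 mcg/L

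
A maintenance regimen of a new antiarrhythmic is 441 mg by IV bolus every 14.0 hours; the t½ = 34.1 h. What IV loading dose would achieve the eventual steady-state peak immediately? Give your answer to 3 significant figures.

k = ln 2 / 34.1 = 0.02033 h⁻¹
Accumulation ratio R = 1 / (1 − e^(−kτ)) = 1 / (1 − e^(−0.02033×14.0)) = 1 / (1 − 0.7523) = 4.038
Loading dose = maintenance dose × R = 441 × 4.038 ≈ 1780 mg

1780 mg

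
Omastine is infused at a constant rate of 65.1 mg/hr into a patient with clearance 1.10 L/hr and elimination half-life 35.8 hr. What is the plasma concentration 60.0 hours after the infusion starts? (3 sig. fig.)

Css = rate / CL = 65.1 / 1.10 = 59.18 µg/mL
k = ln 2 / 35.8 = 0.01936 hr⁻¹
C(t) = Css (1 − e^(−kt)) = 59.18 × (1 − e^(−1.162)) = 59.18 × 0.6870 ≈ 40.7 µg/mL

40.7 µg/mL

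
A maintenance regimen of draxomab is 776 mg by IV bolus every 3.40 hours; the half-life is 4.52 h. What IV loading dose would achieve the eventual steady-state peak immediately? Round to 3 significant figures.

1910 mg

k = ln 2 / 4.52 = 0.1534 h⁻¹
Accumulation ratio R = 1 / (1 − e^(−kτ)) = 1 / (1 − e^(−0.1534×3.40)) = 1 / (1 − 0.5937) = 2.461
Loading dose = maintenance dose × R = 776 × 2.461 ≈ 1910 mg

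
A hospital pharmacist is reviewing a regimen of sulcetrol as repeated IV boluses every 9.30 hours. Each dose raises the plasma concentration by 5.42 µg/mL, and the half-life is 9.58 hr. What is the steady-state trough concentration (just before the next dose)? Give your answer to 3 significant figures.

k = ln 2 / 9.58 = 0.07235 hr⁻¹
Fraction remaining after one interval: e^(−kτ) = e^(−0.07235 × 9.30) = 0.5102
R = 1 / (1 − 0.5102) = 2.042
Css,max = 5.42 × 2.042 = 11.07 µg/mL
Css,min = Css,max × e^(−kτ) = 11.07 × 0.5102 ≈ 5.65 µg/mL

5.65 µg/mL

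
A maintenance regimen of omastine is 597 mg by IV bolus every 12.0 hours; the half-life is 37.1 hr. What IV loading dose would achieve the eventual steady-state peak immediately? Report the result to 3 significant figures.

k = ln 2 / 37.1 = 0.01868 hr⁻¹
Accumulation ratio R = 1 / (1 − e^(−kτ)) = 1 / (1 − e^(−0.01868×12.0)) = 1 / (1 − 0.7992) = 4.979
Loading dose = maintenance dose × R = 597 × 4.979 ≈ 2970 mg

2970 mg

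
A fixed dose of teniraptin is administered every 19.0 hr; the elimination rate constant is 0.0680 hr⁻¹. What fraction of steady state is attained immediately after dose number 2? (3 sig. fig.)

f_n = 1 − e^(−nkτ) = 1 − e^(−2 × 0.06800 × 19.0) = 1 − e^(−2.584) = 1 − 0.07547 ≈ 0.925

0.925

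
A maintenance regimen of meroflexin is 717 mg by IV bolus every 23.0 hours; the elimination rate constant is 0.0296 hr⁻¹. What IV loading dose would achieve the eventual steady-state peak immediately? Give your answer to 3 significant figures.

1450 mg

Accumulation ratio R = 1 / (1 − e^(−kτ)) = 1 / (1 − e^(−0.02960×23.0)) = 1 / (1 − 0.5062) = 2.025
Loading dose = maintenance dose × R = 717 × 2.025 ≈ 1450 mg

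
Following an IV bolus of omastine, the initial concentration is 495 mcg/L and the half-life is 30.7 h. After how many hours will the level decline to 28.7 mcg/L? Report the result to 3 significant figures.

k = ln 2 / 30.7 = 0.02258 h⁻¹
C(t) = C₀ e^(−kt)  ⇒  t = ln(C₀/C) / k
t = ln(495/28.7) / 0.02258 = 2.848 / 0.02258 ≈ 126 hours

126 hours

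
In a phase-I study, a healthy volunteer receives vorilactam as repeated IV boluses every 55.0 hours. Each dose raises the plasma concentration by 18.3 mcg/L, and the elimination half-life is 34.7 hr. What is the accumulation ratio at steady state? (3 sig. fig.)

k = ln 2 / 34.7 = 0.01998 hr⁻¹
Fraction remaining after one interval: e^(−kτ) = e^(−0.01998 × 55.0) = 0.3333
R = 1 / (1 − 0.3333) = 1 / 0.6667 ≈ 1.50

1.50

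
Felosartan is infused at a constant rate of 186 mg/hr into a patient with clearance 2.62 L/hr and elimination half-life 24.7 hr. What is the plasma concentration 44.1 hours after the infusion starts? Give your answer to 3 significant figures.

50.4 µg/mL

Css = rate / CL = 186 / 2.62 = 70.99 µg/mL
k = ln 2 / 24.7 = 0.02806 hr⁻¹
C(t) = Css (1 − e^(−kt)) = 70.99 × (1 − e^(−1.238)) = 70.99 × 0.7099 ≈ 50.4 µg/mL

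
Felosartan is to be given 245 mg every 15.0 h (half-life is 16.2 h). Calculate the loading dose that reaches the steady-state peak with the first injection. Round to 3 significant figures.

517 mg

k = ln 2 / 16.2 = 0.04279 h⁻¹
Accumulation ratio R = 1 / (1 − e^(−kτ)) = 1 / (1 − e^(−0.04279×15.0)) = 1 / (1 − 0.5263) = 2.111
Loading dose = maintenance dose × R = 245 × 2.111 ≈ 517 mg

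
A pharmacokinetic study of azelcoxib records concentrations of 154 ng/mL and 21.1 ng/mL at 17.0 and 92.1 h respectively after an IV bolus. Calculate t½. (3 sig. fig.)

26.2 hours

k = ln(C₁/C₂) / (t₂ − t₁) = ln(154/21.1) / (92.1 − 17.0)
  = 1.988 / 75.10 = 0.02647 h⁻¹
t½ = ln 2 / k = ln 2 / 0.02647 ≈ 26.2 hours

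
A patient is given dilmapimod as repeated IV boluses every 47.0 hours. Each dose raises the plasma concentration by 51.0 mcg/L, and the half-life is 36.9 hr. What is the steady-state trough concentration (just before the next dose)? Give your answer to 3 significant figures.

k = ln 2 / 36.9 = 0.01878 hr⁻¹
Fraction remaining after one interval: e^(−kτ) = e^(−0.01878 × 47.0) = 0.4136
R = 1 / (1 − 0.4136) = 1.705
Css,max = 51.0 × 1.705 = 86.97 mcg/L
Css,min = Css,max × e^(−kτ) = 86.97 × 0.4136 ≈ 36.0 mcg/L

36.0 mcg/L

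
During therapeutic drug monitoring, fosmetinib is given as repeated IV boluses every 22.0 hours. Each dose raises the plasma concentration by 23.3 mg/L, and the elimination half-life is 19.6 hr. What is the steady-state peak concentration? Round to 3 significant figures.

43.1 mg/L

k = ln 2 / 19.6 = 0.03536 hr⁻¹
Fraction remaining after one interval: e^(−kτ) = e^(−0.03536 × 22.0) = 0.4593
R = 1 / (1 − 0.4593) = 1.850
Css,max = 23.3 × 1.850 ≈ 43.1 mg/L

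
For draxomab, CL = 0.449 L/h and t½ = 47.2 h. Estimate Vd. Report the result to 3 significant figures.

k = ln 2 / t½ = ln 2 / 47.2 = 0.01469 h⁻¹
V = CL / k = 0.449 / 0.01469 ≈ 30.6 L

30.6 L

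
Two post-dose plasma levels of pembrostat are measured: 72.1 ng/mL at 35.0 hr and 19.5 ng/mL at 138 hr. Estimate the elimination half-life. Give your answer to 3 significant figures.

k = ln(C₁/C₂) / (t₂ − t₁) = ln(72.1/19.5) / (138 − 35.0)
  = 1.308 / 103.0 = 0.01270 hr⁻¹
t½ = ln 2 / k = ln 2 / 0.01270 ≈ 54.6 hours

54.6 hours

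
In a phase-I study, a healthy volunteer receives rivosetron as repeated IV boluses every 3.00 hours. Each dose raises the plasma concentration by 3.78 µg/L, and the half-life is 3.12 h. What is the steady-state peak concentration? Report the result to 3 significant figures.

7.77 µg/L

k = ln 2 / 3.12 = 0.2222 h⁻¹
Fraction remaining after one interval: e^(−kτ) = e^(−0.2222 × 3.00) = 0.5135
R = 1 / (1 − 0.5135) = 2.056
Css,max = 3.78 × 2.056 ≈ 7.77 µg/L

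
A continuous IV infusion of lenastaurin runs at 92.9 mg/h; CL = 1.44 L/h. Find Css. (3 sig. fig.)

64.5 mg/L

Css = infusion rate / CL = 92.9 / 1.44 ≈ 64.5 mg/L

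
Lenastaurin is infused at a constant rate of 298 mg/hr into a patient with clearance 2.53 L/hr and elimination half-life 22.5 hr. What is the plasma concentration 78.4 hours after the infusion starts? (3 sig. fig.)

107 µg/mL

Css = rate / CL = 298 / 2.53 = 117.8 µg/mL
k = ln 2 / 22.5 = 0.03081 hr⁻¹
C(t) = Css (1 − e^(−kt)) = 117.8 × (1 − e^(−2.415)) = 117.8 × 0.9107 ≈ 107 µg/mL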